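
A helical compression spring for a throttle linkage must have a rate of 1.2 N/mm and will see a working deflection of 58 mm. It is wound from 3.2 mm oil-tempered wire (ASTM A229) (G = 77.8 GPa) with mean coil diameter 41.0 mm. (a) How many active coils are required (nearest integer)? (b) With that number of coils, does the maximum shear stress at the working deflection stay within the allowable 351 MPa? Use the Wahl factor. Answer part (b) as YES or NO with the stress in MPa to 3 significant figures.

(a) 12 coils; (b) YES, τ_max = 253 MPa

N_a = Gd⁴/(8D³k) = (77.8×10³)(3.2⁴)/(8·41.0³·1.2) = 12.33 → N_a = 12
Actual rate k = Gd⁴/(8D³·12) = 1.233 N/mm
Working load F = kδ = 1.233·58 = 71.513 N
C = 41.0/3.2 = 12.8125; K_W = (4C−1)/(4C−4)+0.615/C = 1.1115
τ_max = K_W·8FD/(πd³) = 1.1115·227.86 = 253.26 MPa
τ_max ≤ 351 MPa → acceptable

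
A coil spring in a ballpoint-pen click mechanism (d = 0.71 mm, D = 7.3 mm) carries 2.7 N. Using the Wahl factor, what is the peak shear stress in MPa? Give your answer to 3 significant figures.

Spring index C = D/d = 7.3/0.71 = 10.2817
K_W = (4C−1)/(4C−4) + 0.615/C = 40.127/37.127 + 0.0598 = 1.1406
τ₀ = 8FD/(πd³) = 8·2.7·7.3/(π·0.71³) = 157.68/1.1244 = 140.23 MPa
τ_max = K·τ₀ = 1.1406 × 140.23 = 159.95 MPa

160 MPa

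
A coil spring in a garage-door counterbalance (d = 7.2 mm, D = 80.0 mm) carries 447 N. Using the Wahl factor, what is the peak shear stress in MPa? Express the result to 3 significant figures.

Spring index C = D/d = 80.0/7.2 = 11.1111
K_W = (4C−1)/(4C−4) + 0.615/C = 43.444/40.444 + 0.0554 = 1.1295
τ₀ = 8FD/(πd³) = 8·447·80.0/(π·7.2³) = 286080/1172.6 = 243.97 MPa
τ_max = K·τ₀ = 1.1295 × 243.97 = 275.57 MPa

276 MPa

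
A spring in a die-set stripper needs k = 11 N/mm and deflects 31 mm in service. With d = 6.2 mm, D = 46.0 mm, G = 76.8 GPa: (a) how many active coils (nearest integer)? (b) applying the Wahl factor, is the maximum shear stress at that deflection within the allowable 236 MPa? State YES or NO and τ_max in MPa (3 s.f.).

N_a = Gd⁴/(8D³k) = (76.8×10³)(6.2⁴)/(8·46.0³·11) = 13.25 → N_a = 13
Actual rate k = Gd⁴/(8D³·13) = 11.21 N/mm
Working load F = kδ = 11.21·31 = 347.52 N
C = 46.0/6.2 = 7.4194; K_W = (4C−1)/(4C−4)+0.615/C = 1.1997
τ_max = K_W·8FD/(πd³) = 1.1997·170.81 = 204.92 MPa
τ_max ≤ 236 MPa → acceptable

(a) 13 coils; (b) YES, τ_max = 205 MPa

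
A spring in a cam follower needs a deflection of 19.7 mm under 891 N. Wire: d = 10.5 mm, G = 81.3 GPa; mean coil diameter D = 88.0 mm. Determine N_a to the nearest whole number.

4

Required rate k = F/δ = 891/19.7 = 45.228 N/mm
N_a = Gd⁴/(8D³k) = (81.3×10³ × 10.5⁴)/(8 × 88.0³ × 45.228)
    = 9.88207e+08 / 2.46575e+08 = 4.008 → 4 coils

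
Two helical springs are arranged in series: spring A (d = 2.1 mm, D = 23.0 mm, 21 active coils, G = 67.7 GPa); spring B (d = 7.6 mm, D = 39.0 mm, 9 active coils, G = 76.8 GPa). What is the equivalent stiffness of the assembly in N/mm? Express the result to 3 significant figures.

0.637 N/mm

k_A = Gd⁴/(8D³N_a) = (67.7×10³)(2.1⁴)/(8·23.0³·21) = 0.64413 N/mm
k_B = Gd⁴/(8D³N_a) = (76.8×10³)(7.6⁴)/(8·39.0³·9) = 59.991 N/mm
Series: 1/k_eq = 1/0.64413 + 1/59.991 = 1.5692; k_eq = 0.63729 N/mm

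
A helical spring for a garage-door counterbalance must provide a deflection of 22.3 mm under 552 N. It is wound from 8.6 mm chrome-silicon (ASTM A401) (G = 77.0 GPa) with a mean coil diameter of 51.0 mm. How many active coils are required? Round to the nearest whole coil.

Required rate k = F/δ = 552/22.3 = 24.753 N/mm
N_a = Gd⁴/(8D³k) = (77.0×10³ × 8.6⁴)/(8 × 51.0³ × 24.753)
    = 4.21196e+08 / 2.62685e+07 = 16.03 → 16 coils

16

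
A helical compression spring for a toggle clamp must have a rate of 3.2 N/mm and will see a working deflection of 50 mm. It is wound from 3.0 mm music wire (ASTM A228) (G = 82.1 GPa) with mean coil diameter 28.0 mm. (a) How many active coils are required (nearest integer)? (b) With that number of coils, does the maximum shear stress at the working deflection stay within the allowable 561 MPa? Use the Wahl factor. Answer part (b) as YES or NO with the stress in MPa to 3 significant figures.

(a) 12 coils; (b) YES, τ_max = 482 MPa

N_a = Gd⁴/(8D³k) = (82.1×10³)(3.0⁴)/(8·28.0³·3.2) = 11.83 → N_a = 12
Actual rate k = Gd⁴/(8D³·12) = 3.1556 N/mm
Working load F = kδ = 3.1556·50 = 157.78 N
C = 28.0/3.0 = 9.3333; K_W = (4C−1)/(4C−4)+0.615/C = 1.1559
τ_max = K_W·8FD/(πd³) = 1.1559·416.67 = 481.62 MPa
τ_max ≤ 561 MPa → acceptable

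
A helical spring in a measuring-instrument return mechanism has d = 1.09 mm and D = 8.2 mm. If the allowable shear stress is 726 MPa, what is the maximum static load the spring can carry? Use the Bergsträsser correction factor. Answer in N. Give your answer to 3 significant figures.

38.0 N

C = D/d = 8.2/1.09 = 7.5229
K_B = (4C+2)/(4C−3) = 32.092/27.092 = 1.1846
τ_max = K·8FD/(πd³) → F_max = τ_allow·πd³/(8DK)
F_max = 726·π·1.09³/(8·8.2·1.1846) = 2953.7/77.707 = 38.011 N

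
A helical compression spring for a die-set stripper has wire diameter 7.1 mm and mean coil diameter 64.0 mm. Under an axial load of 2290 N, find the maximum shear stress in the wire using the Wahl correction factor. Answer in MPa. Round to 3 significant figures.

1210 MPa

Spring index C = D/d = 64.0/7.1 = 9.0141
K_W = (4C−1)/(4C−4) + 0.615/C = 35.056/32.056 + 0.0682 = 1.1618
τ₀ = 8FD/(πd³) = 8·2290·64.0/(π·7.1³) = 1.17248e+06/1124.4 = 1042.8 MPa
τ_max = K·τ₀ = 1.1618 × 1042.8 = 1211.5 MPa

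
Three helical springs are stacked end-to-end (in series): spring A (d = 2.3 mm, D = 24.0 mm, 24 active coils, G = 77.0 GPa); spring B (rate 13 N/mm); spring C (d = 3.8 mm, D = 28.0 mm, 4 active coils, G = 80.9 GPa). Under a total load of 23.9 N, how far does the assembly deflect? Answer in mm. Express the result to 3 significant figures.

32.3 mm

k_A = Gd⁴/(8D³N_a) = (77.0×10³)(2.3⁴)/(8·24.0³·24) = 0.81183 N/mm
k_C = Gd⁴/(8D³N_a) = (80.9×10³)(3.8⁴)/(8·28.0³·4) = 24.014 N/mm
Series: 1/k_eq = 1/0.81183 + 1/13 + 1/24.014 = 1.3503; k_eq = 0.74055 N/mm
δ = F/k_eq = 23.9/0.74055 = 32.273 mm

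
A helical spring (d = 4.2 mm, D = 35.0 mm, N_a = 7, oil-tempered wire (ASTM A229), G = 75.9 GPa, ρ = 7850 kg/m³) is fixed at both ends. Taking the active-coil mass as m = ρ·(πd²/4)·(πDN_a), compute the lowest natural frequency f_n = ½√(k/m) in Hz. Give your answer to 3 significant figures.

k = Gd⁴/(8D³N_a) = (75.9×10³)(4.2⁴)/(8·35.0³·7) = 9.8366 N/mm = 9836.6 N/m
Wire length L = πDN_a = π·35.0·7 = 769.69 mm
m = ρ·(πd²/4)·L = 7850 × 13.854×10⁻⁶ m² × 0.76969 m = 0.083709 kg
f_n = ½√(k/m) = 0.5·√(9836.6/0.083709) = 0.5·√(1.1751e+05) = 171.4 Hz

171 Hz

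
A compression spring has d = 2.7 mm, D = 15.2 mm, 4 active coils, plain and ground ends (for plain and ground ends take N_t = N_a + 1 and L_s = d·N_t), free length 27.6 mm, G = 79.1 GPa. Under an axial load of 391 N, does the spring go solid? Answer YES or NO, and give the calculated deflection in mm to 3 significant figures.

k = Gd⁴/(8D³N_a) = (79.1×10³)(2.7⁴)/(8·15.2³·4) = 37.407 N/mm
N_t = 5; L_s = 2.7·5 = 13.5 mm; δ_solid = L₀ − L_s = 27.6 − 13.5 = 14.1 mm
δ = F/k = 391/37.407 = 10.453 mm
δ < δ_solid → spring does not go solid

NO, δ = 10.5 mm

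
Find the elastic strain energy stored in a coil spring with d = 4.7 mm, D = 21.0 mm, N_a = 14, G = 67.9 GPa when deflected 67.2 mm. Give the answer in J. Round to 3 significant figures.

k = Gd⁴/(8D³N_a) = (67.9×10³)(4.7⁴)/(8·21.0³·14) = 31.944 N/mm
U = ½kδ² = 0.5 × 31.944 × 67.2² = 72126 N·mm = 72.126 J

72.1 J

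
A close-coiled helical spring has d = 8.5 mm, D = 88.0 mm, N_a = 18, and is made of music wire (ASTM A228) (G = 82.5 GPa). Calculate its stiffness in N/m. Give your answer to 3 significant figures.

k = Gd⁴/(8D³N_a) = (82.5×10³ × 8.5⁴) / (8 × 88.0³ × 18)
  = 4.30655e+08 / 9.8132e+07 = 4.3885 N/mm = 4388.5 N/m

4390 N/m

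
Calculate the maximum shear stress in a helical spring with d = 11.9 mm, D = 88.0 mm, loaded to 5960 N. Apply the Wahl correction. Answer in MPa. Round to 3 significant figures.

951 MPa

Spring index C = D/d = 88.0/11.9 = 7.3950
K_W = (4C−1)/(4C−4) + 0.615/C = 28.580/25.580 + 0.0832 = 1.2004
τ₀ = 8FD/(πd³) = 8·5960·88.0/(π·11.9³) = 4.19584e+06/5294.1 = 792.55 MPa
τ_max = K·τ₀ = 1.2004 × 792.55 = 951.42 MPa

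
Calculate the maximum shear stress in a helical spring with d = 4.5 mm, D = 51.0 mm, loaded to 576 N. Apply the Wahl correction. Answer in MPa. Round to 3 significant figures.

925 MPa

Spring index C = D/d = 51.0/4.5 = 11.3333
K_W = (4C−1)/(4C−4) + 0.615/C = 44.333/41.333 + 0.0543 = 1.1268
τ₀ = 8FD/(πd³) = 8·576·51.0/(π·4.5³) = 235008/286.28 = 820.91 MPa
τ_max = K·τ₀ = 1.1268 × 820.91 = 925.04 MPa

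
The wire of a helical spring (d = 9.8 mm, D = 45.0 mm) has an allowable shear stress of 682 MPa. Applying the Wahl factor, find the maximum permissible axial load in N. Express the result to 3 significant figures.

4170 N

C = D/d = 45.0/9.8 = 4.5918
K_W = (4C−1)/(4C−4) + 0.615/C = 17.367/14.367 + 0.1339 = 1.3427
τ_max = K·8FD/(πd³) → F_max = τ_allow·πd³/(8DK)
F_max = 682·π·9.8³/(8·45.0·1.3427) = 2.0166e+06/483.39 = 4171.7 N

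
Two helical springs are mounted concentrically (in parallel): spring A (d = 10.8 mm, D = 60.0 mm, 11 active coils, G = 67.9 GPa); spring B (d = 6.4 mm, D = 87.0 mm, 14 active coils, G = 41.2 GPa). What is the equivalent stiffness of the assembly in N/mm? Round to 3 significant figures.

49.5 N/mm

k_A = Gd⁴/(8D³N_a) = (67.9×10³)(10.8⁴)/(8·60.0³·11) = 48.599 N/mm
k_B = Gd⁴/(8D³N_a) = (41.2×10³)(6.4⁴)/(8·87.0³·14) = 0.93722 N/mm
Parallel: k_eq = 48.599 + 0.93722 = 49.536 N/mm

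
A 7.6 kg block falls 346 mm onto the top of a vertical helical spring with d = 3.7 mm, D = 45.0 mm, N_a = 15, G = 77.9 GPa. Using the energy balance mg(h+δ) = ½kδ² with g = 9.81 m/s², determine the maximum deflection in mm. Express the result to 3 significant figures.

k = Gd⁴/(8D³N_a) = (77.9×10³)(3.7⁴)/(8·45.0³·15) = 1.3351 N/mm
W = mg = 7.6 × 9.81 = 74.556 N
½kδ² − Wδ − Wh = 0 → δ = (W + √(W² + 2kWh))/k
δ = (74.556 + √(5558.6 + 68883.4))/1.3351 = (74.556 + 272.84)/1.3351 = 260.2 mm

260 mm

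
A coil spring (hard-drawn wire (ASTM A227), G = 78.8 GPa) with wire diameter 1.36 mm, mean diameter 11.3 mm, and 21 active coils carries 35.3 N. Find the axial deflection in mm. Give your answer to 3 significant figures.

31.7 mm

k = Gd⁴/(8D³N_a) = (78.8×10³)(1.36⁴)/(8·11.3³·21) = 1.1121 N/mm
δ = F/k = 35.3 / 1.1121 = 31.742 mm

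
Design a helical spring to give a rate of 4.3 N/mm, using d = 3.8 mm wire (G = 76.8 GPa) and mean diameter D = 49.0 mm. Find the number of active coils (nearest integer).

N_a = Gd⁴/(8D³k) = (76.8×10³ × 3.8⁴)/(8 × 49.0³ × 4.3)
    = 1.60138e+07 / 4.04713e+06 = 3.957 → 4 coils

4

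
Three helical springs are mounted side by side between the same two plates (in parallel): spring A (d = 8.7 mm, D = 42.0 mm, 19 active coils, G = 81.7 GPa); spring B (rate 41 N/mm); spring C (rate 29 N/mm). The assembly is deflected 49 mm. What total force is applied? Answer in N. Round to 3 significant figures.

k_A = Gd⁴/(8D³N_a) = (81.7×10³)(8.7⁴)/(8·42.0³·19) = 41.563 N/mm
Parallel: k_eq = 41.563 + 41 + 29 = 111.56 N/mm
F = k_eq·δ = 111.56·49 = 5466.6 N

5470 N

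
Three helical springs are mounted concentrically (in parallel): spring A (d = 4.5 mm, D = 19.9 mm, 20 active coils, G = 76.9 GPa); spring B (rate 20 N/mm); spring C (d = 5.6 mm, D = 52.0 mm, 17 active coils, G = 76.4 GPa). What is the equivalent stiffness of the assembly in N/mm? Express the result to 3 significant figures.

k_A = Gd⁴/(8D³N_a) = (76.9×10³)(4.5⁴)/(8·19.9³·20) = 25.009 N/mm
k_C = Gd⁴/(8D³N_a) = (76.4×10³)(5.6⁴)/(8·52.0³·17) = 3.9291 N/mm
Parallel: k_eq = 25.009 + 20 + 3.9291 = 48.938 N/mm

48.9 N/mm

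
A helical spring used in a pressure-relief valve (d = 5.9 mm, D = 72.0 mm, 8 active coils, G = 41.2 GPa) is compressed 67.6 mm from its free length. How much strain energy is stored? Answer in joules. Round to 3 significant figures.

k = Gd⁴/(8D³N_a) = (41.2×10³)(5.9⁴)/(8·72.0³·8) = 2.0899 N/mm
U = ½kδ² = 0.5 × 2.0899 × 67.6² = 4775.2 N·mm = 4.7752 J

4.78 J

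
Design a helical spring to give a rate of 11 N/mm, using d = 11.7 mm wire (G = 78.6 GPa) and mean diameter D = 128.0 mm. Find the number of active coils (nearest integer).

N_a = Gd⁴/(8D³k) = (78.6×10³ × 11.7⁴)/(8 × 128.0³ × 11)
    = 1.47288e+09 / 1.84549e+08 = 7.981 → 8 coils

8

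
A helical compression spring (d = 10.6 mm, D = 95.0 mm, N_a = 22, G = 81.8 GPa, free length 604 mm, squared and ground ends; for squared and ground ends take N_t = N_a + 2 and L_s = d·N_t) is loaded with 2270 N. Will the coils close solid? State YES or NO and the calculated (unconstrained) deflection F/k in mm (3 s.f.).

NO, δ = 332 mm

k = Gd⁴/(8D³N_a) = (81.8×10³)(10.6⁴)/(8·95.0³·22) = 6.8437 N/mm
N_t = 24; L_s = 10.6·24 = 254.4 mm; δ_solid = L₀ − L_s = 604 − 254.4 = 349.6 mm
δ = F/k = 2270/6.8437 = 331.69 mm
δ < δ_solid → spring does not go solid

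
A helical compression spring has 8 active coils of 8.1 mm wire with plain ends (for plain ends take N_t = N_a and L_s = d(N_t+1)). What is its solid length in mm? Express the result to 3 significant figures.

72.9 mm

plain ends: N_t = N_a = 8
L_s = d·(N_t+1) = 8.1 × 9 = 72.9 mm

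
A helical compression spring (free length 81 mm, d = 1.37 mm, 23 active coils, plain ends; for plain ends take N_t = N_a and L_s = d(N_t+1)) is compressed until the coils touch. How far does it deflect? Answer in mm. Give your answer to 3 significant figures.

48.1 mm

N_t = 23; L_s = 1.37·24 = 32.88 mm
δ_solid = L₀ − L_s = 81 − 32.88 = 48.12 mm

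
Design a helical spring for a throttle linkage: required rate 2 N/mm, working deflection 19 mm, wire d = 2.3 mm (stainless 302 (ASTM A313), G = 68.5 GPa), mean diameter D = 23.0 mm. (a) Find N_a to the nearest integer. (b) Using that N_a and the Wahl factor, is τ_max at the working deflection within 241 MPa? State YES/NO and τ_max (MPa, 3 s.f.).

N_a = Gd⁴/(8D³k) = (68.5×10³)(2.3⁴)/(8·23.0³·2) = 9.847 → N_a = 10
Actual rate k = Gd⁴/(8D³·10) = 1.9694 N/mm
Working load F = kδ = 1.9694·19 = 37.418 N
C = 23.0/2.3 = 10.0000; K_W = (4C−1)/(4C−4)+0.615/C = 1.1448
τ_max = K_W·8FD/(πd³) = 1.1448·180.12 = 206.21 MPa
τ_max ≤ 241 MPa → acceptable

(a) 10 coils; (b) YES, τ_max = 206 MPa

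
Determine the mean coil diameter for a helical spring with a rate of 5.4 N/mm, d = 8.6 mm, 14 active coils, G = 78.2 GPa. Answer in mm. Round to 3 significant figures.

D = (Gd⁴/(8N_a·k))^(1/3) = (78.2×10³·8.6⁴/(8·14·5.4))^(1/3)
  = (707276)^(1/3) = 89.0970 mm

89.1 mm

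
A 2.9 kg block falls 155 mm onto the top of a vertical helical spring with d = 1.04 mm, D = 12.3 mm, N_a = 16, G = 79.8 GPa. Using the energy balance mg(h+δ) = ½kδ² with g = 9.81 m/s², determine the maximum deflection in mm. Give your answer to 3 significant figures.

239 mm

k = Gd⁴/(8D³N_a) = (79.8×10³)(1.04⁴)/(8·12.3³·16) = 0.39193 N/mm
W = mg = 2.9 × 9.81 = 28.449 N
½kδ² − Wδ − Wh = 0 → δ = (W + √(W² + 2kWh))/k
δ = (28.449 + √(809.35 + 3456.52))/0.39193 = (28.449 + 65.314)/0.39193 = 239.23 mm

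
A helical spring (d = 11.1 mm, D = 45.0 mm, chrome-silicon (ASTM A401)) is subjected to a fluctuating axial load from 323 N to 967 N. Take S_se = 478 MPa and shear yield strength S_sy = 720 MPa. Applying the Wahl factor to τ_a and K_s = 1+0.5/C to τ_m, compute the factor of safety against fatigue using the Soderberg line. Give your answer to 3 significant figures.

C = D/d = 45.0/11.1 = 4.0541; K_W = (4C−1)/(4C−4)+0.615/C = 1.3973; K_s = 1+0.5/C = 1.1233
F_a = (F_max−F_min)/2 = 322 N; F_m = (F_max+F_min)/2 = 645 N
τ_a = K_W·8F_aD/(πd³) = 1.3973 × 26.98 = 37.698 MPa
τ_m = K_s·8F_mD/(πd³) = 1.1233 × 54.043 = 60.709 MPa
Soderberg: 1/n_f = τ_a/S_se + τ_m/S_sy = 37.698/478 + 60.709/720 = 0.07887 + 0.08432 = 0.16318
n_f = 1/0.16318 = 6.128

6.13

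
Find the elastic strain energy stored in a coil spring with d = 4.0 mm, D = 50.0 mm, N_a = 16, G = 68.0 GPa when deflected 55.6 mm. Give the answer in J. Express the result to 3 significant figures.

1.68 J

k = Gd⁴/(8D³N_a) = (68.0×10³)(4.0⁴)/(8·50.0³·16) = 1.088 N/mm
U = ½kδ² = 0.5 × 1.088 × 55.6² = 1681.7 N·mm = 1.6817 J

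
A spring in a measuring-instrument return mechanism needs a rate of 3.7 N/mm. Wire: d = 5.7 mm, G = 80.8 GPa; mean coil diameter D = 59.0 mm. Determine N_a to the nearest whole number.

N_a = Gd⁴/(8D³k) = (80.8×10³ × 5.7⁴)/(8 × 59.0³ × 3.7)
    = 8.52925e+07 / 6.07922e+06 = 14.03 → 14 coils

14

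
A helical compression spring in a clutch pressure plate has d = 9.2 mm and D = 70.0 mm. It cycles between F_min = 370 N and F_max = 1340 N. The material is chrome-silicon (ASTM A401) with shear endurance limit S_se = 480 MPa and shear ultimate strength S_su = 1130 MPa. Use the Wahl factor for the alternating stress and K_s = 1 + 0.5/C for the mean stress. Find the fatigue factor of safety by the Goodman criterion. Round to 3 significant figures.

2.17

C = D/d = 70.0/9.2 = 7.6087; K_W = (4C−1)/(4C−4)+0.615/C = 1.1943; K_s = 1+0.5/C = 1.0657
F_a = (F_max−F_min)/2 = 485 N; F_m = (F_max+F_min)/2 = 855 N
τ_a = K_W·8F_aD/(πd³) = 1.1943 × 111.02 = 132.6 MPa
τ_m = K_s·8F_mD/(πd³) = 1.0657 × 195.72 = 208.58 MPa
Goodman: 1/n_f = τ_a/S_se + τ_m/S_su = 132.6/480 + 208.58/1130 = 0.27624 + 0.18459 = 0.46083
n_f = 1/0.46083 = 2.17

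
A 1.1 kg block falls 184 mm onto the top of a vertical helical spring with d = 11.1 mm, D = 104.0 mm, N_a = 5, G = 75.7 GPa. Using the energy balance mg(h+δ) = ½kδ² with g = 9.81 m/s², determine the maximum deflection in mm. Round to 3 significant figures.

k = Gd⁴/(8D³N_a) = (75.7×10³)(11.1⁴)/(8·104.0³·5) = 25.54 N/mm
W = mg = 1.1 × 9.81 = 10.791 N
½kδ² − Wδ − Wh = 0 → δ = (W + √(W² + 2kWh))/k
δ = (10.791 + √(116.45 + 101423))/25.54 = (10.791 + 318.65)/25.54 = 12.899 mm

12.9 mm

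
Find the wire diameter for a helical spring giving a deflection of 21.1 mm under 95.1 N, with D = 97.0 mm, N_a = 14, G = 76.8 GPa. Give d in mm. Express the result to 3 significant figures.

8.80 mm

Required rate k = F/δ = 95.1/21.1 = 4.5071 N/mm
d = (8D³N_a·k / G)^(1/4) = (8·97.0³·14·4.5071 / (76.8×10³))^0.25
  = (5998.9)^0.25 = 8.8007 mm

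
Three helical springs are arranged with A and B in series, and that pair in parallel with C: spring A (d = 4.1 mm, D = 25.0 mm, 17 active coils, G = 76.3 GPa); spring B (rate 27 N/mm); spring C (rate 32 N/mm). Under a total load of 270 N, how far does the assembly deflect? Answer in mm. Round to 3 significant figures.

k_A = Gd⁴/(8D³N_a) = (76.3×10³)(4.1⁴)/(8·25.0³·17) = 10.146 N/mm
Springs A,B series: k_AB = 1/(1/10.146+1/27) = 7.3748 N/mm; parallel with C: k_eq = 7.3748+32 = 39.375 N/mm
δ = F/k_eq = 270/39.375 = 6.8572 mm

6.86 mm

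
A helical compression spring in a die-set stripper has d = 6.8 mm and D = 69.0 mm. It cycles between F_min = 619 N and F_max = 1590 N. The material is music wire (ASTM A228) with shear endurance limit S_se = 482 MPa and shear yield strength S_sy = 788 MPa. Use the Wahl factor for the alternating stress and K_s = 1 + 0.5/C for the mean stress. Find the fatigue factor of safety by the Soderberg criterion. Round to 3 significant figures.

C = D/d = 69.0/6.8 = 10.1471; K_W = (4C−1)/(4C−4)+0.615/C = 1.1426; K_s = 1+0.5/C = 1.0493
F_a = (F_max−F_min)/2 = 485.5 N; F_m = (F_max+F_min)/2 = 1104.5 N
τ_a = K_W·8F_aD/(πd³) = 1.1426 × 271.3 = 309.99 MPa
τ_m = K_s·8F_mD/(πd³) = 1.0493 × 617.2 = 647.62 MPa
Soderberg: 1/n_f = τ_a/S_se + τ_m/S_sy = 309.99/482 + 647.62/788 = 0.64313 + 0.82185 = 1.465
n_f = 1/1.465 = 0.6826

0.683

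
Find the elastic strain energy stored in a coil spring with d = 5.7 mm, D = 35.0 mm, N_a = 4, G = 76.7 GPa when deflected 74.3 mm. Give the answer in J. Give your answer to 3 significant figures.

163 J

k = Gd⁴/(8D³N_a) = (76.7×10³)(5.7⁴)/(8·35.0³·4) = 59.012 N/mm
U = ½kδ² = 0.5 × 59.012 × 74.3² = 1.6289e+05 N·mm = 162.89 J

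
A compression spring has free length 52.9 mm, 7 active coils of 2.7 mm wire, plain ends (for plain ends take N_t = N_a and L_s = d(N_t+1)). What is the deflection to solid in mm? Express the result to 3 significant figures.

N_t = 7; L_s = 2.7·8 = 21.6 mm
δ_solid = L₀ − L_s = 52.9 − 21.6 = 31.3 mm

31.3 mm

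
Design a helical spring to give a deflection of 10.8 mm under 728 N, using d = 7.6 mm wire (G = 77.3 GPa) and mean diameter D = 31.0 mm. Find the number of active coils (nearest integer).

Required rate k = F/δ = 728/10.8 = 67.407 N/mm
N_a = Gd⁴/(8D³k) = (77.3×10³ × 7.6⁴)/(8 × 31.0³ × 67.407)
    = 2.5789e+08 / 1.60651e+07 = 16.05 → 16 coils

16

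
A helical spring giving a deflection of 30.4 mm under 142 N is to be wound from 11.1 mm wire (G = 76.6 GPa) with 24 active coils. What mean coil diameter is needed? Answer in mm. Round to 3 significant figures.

109 mm

Required rate k = F/δ = 142/30.4 = 4.6711 N/mm
D = (Gd⁴/(8N_a·k))^(1/3) = (76.6×10³·11.1⁴/(8·24·4.6711))^(1/3)
  = (1.2966e+06)^(1/3) = 109.0439 mm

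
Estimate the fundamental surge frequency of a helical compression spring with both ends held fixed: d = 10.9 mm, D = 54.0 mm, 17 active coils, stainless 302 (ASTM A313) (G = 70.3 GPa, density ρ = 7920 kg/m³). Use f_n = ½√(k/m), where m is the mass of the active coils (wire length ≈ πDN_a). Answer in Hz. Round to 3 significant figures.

k = Gd⁴/(8D³N_a) = (70.3×10³)(10.9⁴)/(8·54.0³·17) = 46.338 N/mm = 46338 N/m
Wire length L = πDN_a = π·54.0·17 = 2884 mm
m = ρ·(πd²/4)·L = 7920 × 93.313×10⁻⁶ m² × 2.884 m = 2.1314 kg
f_n = ½√(k/m) = 0.5·√(46338/2.1314) = 0.5·√(21741) = 73.724 Hz

73.7 Hz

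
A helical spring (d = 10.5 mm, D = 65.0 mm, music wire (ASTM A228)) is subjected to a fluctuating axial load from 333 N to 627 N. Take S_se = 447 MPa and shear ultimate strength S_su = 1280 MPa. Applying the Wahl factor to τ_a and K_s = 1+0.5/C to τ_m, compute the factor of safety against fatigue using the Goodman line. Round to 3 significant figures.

8.59

C = D/d = 65.0/10.5 = 6.1905; K_W = (4C−1)/(4C−4)+0.615/C = 1.2438; K_s = 1+0.5/C = 1.0808
F_a = (F_max−F_min)/2 = 147 N; F_m = (F_max+F_min)/2 = 480 N
τ_a = K_W·8F_aD/(πd³) = 1.2438 × 21.019 = 26.144 MPa
τ_m = K_s·8F_mD/(πd³) = 1.0808 × 68.632 = 74.175 MPa
Goodman: 1/n_f = τ_a/S_se + τ_m/S_su = 26.144/447 + 74.175/1280 = 0.05849 + 0.05795 = 0.11644
n_f = 1/0.11644 = 8.588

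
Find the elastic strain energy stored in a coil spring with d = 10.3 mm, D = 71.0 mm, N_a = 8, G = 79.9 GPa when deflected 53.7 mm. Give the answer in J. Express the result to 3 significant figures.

k = Gd⁴/(8D³N_a) = (79.9×10³)(10.3⁴)/(8·71.0³·8) = 39.259 N/mm
U = ½kδ² = 0.5 × 39.259 × 53.7² = 56606 N·mm = 56.606 J

56.6 J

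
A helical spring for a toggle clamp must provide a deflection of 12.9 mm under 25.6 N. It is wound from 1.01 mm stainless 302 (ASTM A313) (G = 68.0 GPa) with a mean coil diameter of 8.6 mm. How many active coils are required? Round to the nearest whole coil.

Required rate k = F/δ = 25.6/12.9 = 1.9845 N/mm
N_a = Gd⁴/(8D³k) = (68.0×10³ × 1.01⁴)/(8 × 8.6³ × 1.9845)
    = 70761.1 / 10098 = 7.007 → 7 coils

7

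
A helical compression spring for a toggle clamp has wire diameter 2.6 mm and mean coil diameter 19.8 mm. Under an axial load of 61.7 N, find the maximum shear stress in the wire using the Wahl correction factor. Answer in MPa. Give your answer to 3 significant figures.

211 MPa

Spring index C = D/d = 19.8/2.6 = 7.6154
K_W = (4C−1)/(4C−4) + 0.615/C = 29.462/26.462 + 0.0808 = 1.1941
τ₀ = 8FD/(πd³) = 8·61.7·19.8/(π·2.6³) = 9773.28/55.217 = 177 MPa
τ_max = K·τ₀ = 1.1941 × 177 = 211.36 MPa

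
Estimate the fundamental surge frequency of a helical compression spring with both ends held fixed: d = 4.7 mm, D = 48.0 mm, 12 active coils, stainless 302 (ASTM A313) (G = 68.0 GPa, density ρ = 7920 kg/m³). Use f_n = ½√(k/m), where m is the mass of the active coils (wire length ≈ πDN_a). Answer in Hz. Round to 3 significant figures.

k = Gd⁴/(8D³N_a) = (68.0×10³)(4.7⁴)/(8·48.0³·12) = 3.1254 N/mm = 3125.4 N/m
Wire length L = πDN_a = π·48.0·12 = 1809.6 mm
m = ρ·(πd²/4)·L = 7920 × 17.349×10⁻⁶ m² × 1.8096 m = 0.24865 kg
f_n = ½√(k/m) = 0.5·√(3125.4/0.24865) = 0.5·√(12570) = 56.057 Hz

56.1 Hz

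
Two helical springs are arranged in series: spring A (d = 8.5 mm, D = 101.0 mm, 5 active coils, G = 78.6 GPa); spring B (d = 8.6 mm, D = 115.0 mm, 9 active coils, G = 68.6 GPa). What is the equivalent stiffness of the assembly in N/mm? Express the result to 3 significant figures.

k_A = Gd⁴/(8D³N_a) = (78.6×10³)(8.5⁴)/(8·101.0³·5) = 9.9558 N/mm
k_B = Gd⁴/(8D³N_a) = (68.6×10³)(8.6⁴)/(8·115.0³·9) = 3.4268 N/mm
Series: 1/k_eq = 1/9.9558 + 1/3.4268 = 0.39226; k_eq = 2.5493 N/mm

2.55 N/mm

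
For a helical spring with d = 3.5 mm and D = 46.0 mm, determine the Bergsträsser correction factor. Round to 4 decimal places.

1.1009

C = D/d = 46.0/3.5 = 13.1429
K_B = (4C+2)/(4C−3) = 54.571/49.571 = 1.1009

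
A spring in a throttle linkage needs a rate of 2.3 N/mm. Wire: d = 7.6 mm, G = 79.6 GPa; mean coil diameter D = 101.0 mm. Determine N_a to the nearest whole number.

14

N_a = Gd⁴/(8D³k) = (79.6×10³ × 7.6⁴)/(8 × 101.0³ × 2.3)
    = 2.65563e+08 / 1.89575e+07 = 14.01 → 14 coils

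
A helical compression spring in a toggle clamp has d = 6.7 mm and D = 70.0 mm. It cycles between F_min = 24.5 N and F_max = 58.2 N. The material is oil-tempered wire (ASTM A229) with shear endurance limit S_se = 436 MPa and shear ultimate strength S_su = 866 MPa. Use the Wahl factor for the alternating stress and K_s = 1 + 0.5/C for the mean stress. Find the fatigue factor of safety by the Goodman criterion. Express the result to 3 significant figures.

C = D/d = 70.0/6.7 = 10.4478; K_W = (4C−1)/(4C−4)+0.615/C = 1.1382; K_s = 1+0.5/C = 1.0479
F_a = (F_max−F_min)/2 = 16.85 N; F_m = (F_max+F_min)/2 = 41.35 N
τ_a = K_W·8F_aD/(πd³) = 1.1382 × 9.9865 = 11.367 MPa
τ_m = K_s·8F_mD/(πd³) = 1.0479 × 24.507 = 25.68 MPa
Goodman: 1/n_f = τ_a/S_se + τ_m/S_su = 11.367/436 + 25.68/866 = 0.02607 + 0.02965 = 0.055725
n_f = 1/0.055725 = 17.95

17.9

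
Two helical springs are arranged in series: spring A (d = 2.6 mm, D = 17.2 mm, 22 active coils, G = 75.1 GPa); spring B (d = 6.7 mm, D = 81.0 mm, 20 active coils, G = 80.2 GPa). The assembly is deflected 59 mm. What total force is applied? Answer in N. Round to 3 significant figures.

k_A = Gd⁴/(8D³N_a) = (75.1×10³)(2.6⁴)/(8·17.2³·22) = 3.8321 N/mm
k_B = Gd⁴/(8D³N_a) = (80.2×10³)(6.7⁴)/(8·81.0³·20) = 1.9006 N/mm
Series: 1/k_eq = 1/3.8321 + 1/1.9006 = 0.78709; k_eq = 1.2705 N/mm
F = k_eq·δ = 1.2705·59 = 74.959 N

75.0 N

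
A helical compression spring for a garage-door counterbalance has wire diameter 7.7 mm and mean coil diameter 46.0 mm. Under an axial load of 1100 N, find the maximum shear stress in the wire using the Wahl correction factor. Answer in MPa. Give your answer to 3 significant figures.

354 MPa

Spring index C = D/d = 46.0/7.7 = 5.9740
K_W = (4C−1)/(4C−4) + 0.615/C = 22.896/19.896 + 0.1029 = 1.2537
τ₀ = 8FD/(πd³) = 8·1100·46.0/(π·7.7³) = 404800/1434.2 = 282.24 MPa
τ_max = K·τ₀ = 1.2537 × 282.24 = 353.85 MPa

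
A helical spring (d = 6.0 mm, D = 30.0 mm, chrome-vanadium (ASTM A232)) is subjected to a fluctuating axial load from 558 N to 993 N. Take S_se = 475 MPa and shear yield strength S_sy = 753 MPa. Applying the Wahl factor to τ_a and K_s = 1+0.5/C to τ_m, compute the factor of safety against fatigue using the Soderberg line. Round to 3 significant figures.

1.63

C = D/d = 30.0/6.0 = 5.0000; K_W = (4C−1)/(4C−4)+0.615/C = 1.3105; K_s = 1+0.5/C = 1.1000
F_a = (F_max−F_min)/2 = 217.5 N; F_m = (F_max+F_min)/2 = 775.5 N
τ_a = K_W·8F_aD/(πd³) = 1.3105 × 76.925 = 100.81 MPa
τ_m = K_s·8F_mD/(πd³) = 1.1000 × 274.28 = 301.7 MPa
Soderberg: 1/n_f = τ_a/S_se + τ_m/S_sy = 100.81/475 + 301.7/753 = 0.21223 + 0.40067 = 0.6129
n_f = 1/0.6129 = 1.632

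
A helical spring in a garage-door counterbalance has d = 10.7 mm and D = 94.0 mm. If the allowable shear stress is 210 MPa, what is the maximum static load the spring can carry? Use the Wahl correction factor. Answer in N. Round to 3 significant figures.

C = D/d = 94.0/10.7 = 8.7850
K_W = (4C−1)/(4C−4) + 0.615/C = 34.140/31.140 + 0.0700 = 1.1663
τ_max = K·8FD/(πd³) → F_max = τ_allow·πd³/(8DK)
F_max = 210·π·10.7³/(8·94.0·1.1663) = 8.082e+05/877.09 = 921.46 N

921 N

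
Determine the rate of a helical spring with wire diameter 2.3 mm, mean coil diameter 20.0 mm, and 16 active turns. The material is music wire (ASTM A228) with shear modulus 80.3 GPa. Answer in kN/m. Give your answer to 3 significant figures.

2.19 kN/m

k = Gd⁴/(8D³N_a) = (80.3×10³ × 2.3⁴) / (8 × 20.0³ × 16)
  = 2.24712e+06 / 1.024e+06 = 2.1945 N/mm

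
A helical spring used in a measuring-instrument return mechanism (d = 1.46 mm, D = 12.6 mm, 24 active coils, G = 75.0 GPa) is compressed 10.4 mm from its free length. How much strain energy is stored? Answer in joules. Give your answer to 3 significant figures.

k = Gd⁴/(8D³N_a) = (75.0×10³)(1.46⁴)/(8·12.6³·24) = 0.88728 N/mm
U = ½kδ² = 0.5 × 0.88728 × 10.4² = 47.984 N·mm = 0.047984 J

0.0480 J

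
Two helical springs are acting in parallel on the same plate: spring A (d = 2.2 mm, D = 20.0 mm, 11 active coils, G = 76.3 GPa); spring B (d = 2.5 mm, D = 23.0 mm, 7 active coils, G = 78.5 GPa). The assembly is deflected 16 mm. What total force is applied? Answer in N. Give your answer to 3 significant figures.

k_A = Gd⁴/(8D³N_a) = (76.3×10³)(2.2⁴)/(8·20.0³·11) = 2.5389 N/mm
k_B = Gd⁴/(8D³N_a) = (78.5×10³)(2.5⁴)/(8·23.0³·7) = 4.5005 N/mm
Parallel: k_eq = 2.5389 + 4.5005 = 7.0394 N/mm
F = k_eq·δ = 7.0394·16 = 112.63 N

113 N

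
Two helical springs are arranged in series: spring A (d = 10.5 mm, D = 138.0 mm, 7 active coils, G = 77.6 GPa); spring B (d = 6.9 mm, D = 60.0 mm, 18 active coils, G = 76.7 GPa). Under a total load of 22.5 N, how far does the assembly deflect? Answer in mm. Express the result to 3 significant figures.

7.54 mm

k_A = Gd⁴/(8D³N_a) = (77.6×10³)(10.5⁴)/(8·138.0³·7) = 6.409 N/mm
k_B = Gd⁴/(8D³N_a) = (76.7×10³)(6.9⁴)/(8·60.0³·18) = 5.5895 N/mm
Series: 1/k_eq = 1/6.409 + 1/5.5895 = 0.33494; k_eq = 2.9857 N/mm
δ = F/k_eq = 22.5/2.9857 = 7.536 mm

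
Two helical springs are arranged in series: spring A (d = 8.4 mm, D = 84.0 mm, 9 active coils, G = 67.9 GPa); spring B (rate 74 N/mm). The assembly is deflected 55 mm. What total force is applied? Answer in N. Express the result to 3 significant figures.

394 N

k_A = Gd⁴/(8D³N_a) = (67.9×10³)(8.4⁴)/(8·84.0³·9) = 7.9217 N/mm
Series: 1/k_eq = 1/7.9217 + 1/74 = 0.13975; k_eq = 7.1557 N/mm
F = k_eq·δ = 7.1557·55 = 393.56 N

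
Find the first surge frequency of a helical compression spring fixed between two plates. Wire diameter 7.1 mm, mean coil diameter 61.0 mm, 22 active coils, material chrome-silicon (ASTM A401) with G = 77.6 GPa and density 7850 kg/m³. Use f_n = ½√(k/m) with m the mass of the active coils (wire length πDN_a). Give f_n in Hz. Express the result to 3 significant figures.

30.7 Hz

k = Gd⁴/(8D³N_a) = (77.6×10³)(7.1⁴)/(8·61.0³·22) = 4.9362 N/mm = 4936.2 N/m
Wire length L = πDN_a = π·61.0·22 = 4216 mm
m = ρ·(πd²/4)·L = 7850 × 39.592×10⁻⁶ m² × 4.216 m = 1.3103 kg
f_n = ½√(k/m) = 0.5·√(4936.2/1.3103) = 0.5·√(3767.2) = 30.689 Hz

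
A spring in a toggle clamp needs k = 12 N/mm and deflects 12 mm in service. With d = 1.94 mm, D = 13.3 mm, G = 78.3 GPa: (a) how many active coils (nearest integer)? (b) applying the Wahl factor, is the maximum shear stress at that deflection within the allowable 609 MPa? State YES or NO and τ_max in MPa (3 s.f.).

N_a = Gd⁴/(8D³k) = (78.3×10³)(1.94⁴)/(8·13.3³·12) = 4.911 → N_a = 5
Actual rate k = Gd⁴/(8D³·5) = 11.786 N/mm
Working load F = kδ = 11.786·12 = 141.43 N
C = 13.3/1.94 = 6.8557; K_W = (4C−1)/(4C−4)+0.615/C = 1.2178
τ_max = K_W·8FD/(πd³) = 1.2178·656.03 = 798.9 MPa
τ_max > 609 MPa → exceeds allowable

(a) 5 coils; (b) NO, τ_max = 799 MPa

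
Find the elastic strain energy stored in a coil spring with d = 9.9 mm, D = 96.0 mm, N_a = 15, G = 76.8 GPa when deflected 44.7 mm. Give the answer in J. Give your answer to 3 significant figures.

k = Gd⁴/(8D³N_a) = (76.8×10³)(9.9⁴)/(8·96.0³·15) = 6.9488 N/mm
U = ½kδ² = 0.5 × 6.9488 × 44.7² = 6942.1 N·mm = 6.9421 J

6.94 J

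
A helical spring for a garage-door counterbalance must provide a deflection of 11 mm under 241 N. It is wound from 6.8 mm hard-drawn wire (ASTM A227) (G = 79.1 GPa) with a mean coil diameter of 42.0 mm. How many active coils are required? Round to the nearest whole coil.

Required rate k = F/δ = 241/11 = 21.909 N/mm
N_a = Gd⁴/(8D³k) = (79.1×10³ × 6.8⁴)/(8 × 42.0³ × 21.909)
    = 1.69127e+08 / 1.29856e+07 = 13.02 → 13 coils

13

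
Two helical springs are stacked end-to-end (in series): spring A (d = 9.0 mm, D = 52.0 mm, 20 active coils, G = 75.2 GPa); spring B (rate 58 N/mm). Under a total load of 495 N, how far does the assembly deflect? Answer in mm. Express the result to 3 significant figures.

k_A = Gd⁴/(8D³N_a) = (75.2×10³)(9.0⁴)/(8·52.0³·20) = 21.931 N/mm
Series: 1/k_eq = 1/21.931 + 1/58 = 0.062839; k_eq = 15.914 N/mm
δ = F/k_eq = 495/15.914 = 31.105 mm

31.1 mm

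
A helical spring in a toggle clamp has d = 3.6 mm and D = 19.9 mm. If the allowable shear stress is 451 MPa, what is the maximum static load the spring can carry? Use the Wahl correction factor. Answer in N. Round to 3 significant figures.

325 N

C = D/d = 19.9/3.6 = 5.5278
K_W = (4C−1)/(4C−4) + 0.615/C = 21.111/18.111 + 0.1113 = 1.2769
τ_max = K·8FD/(πd³) → F_max = τ_allow·πd³/(8DK)
F_max = 451·π·3.6³/(8·19.9·1.2769) = 66105/203.28 = 325.19 N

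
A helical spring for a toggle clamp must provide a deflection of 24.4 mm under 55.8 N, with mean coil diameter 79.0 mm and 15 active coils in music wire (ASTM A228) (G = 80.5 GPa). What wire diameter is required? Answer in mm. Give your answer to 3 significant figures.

6.40 mm

Required rate k = F/δ = 55.8/24.4 = 2.2869 N/mm
d = (8D³N_a·k / G)^(1/4) = (8·79.0³·15·2.2869 / (80.5×10³))^0.25
  = (1680.8)^0.25 = 6.4029 mm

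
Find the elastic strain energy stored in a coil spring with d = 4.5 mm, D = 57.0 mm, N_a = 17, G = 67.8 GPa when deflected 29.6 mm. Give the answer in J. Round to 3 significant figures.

0.484 J

k = Gd⁴/(8D³N_a) = (67.8×10³)(4.5⁴)/(8·57.0³·17) = 1.1039 N/mm
U = ½kδ² = 0.5 × 1.1039 × 29.6² = 483.58 N·mm = 0.48358 J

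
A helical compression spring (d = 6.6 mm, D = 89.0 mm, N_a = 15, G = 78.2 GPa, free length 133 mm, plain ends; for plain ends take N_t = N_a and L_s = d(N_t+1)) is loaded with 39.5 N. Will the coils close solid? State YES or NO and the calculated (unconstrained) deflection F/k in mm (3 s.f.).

NO, δ = 22.5 mm

k = Gd⁴/(8D³N_a) = (78.2×10³)(6.6⁴)/(8·89.0³·15) = 1.754 N/mm
N_t = 15; L_s = 6.6·16 = 105.6 mm; δ_solid = L₀ − L_s = 133 − 105.6 = 27.4 mm
δ = F/k = 39.5/1.754 = 22.52 mm
δ < δ_solid → spring does not go solid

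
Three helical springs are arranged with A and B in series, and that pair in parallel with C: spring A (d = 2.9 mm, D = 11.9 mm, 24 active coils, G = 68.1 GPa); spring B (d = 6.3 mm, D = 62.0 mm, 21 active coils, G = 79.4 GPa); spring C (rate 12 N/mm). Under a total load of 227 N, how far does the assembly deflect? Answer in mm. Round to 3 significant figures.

k_A = Gd⁴/(8D³N_a) = (68.1×10³)(2.9⁴)/(8·11.9³·24) = 14.887 N/mm
k_B = Gd⁴/(8D³N_a) = (79.4×10³)(6.3⁴)/(8·62.0³·21) = 3.1239 N/mm
Springs A,B series: k_AB = 1/(1/14.887+1/3.1239) = 2.5821 N/mm; parallel with C: k_eq = 2.5821+12 = 14.582 N/mm
δ = F/k_eq = 227/14.582 = 15.567 mm

15.6 mm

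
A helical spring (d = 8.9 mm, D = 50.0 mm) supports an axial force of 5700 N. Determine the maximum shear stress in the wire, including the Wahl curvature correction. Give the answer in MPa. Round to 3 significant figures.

1310 MPa

Spring index C = D/d = 50.0/8.9 = 5.6180
K_W = (4C−1)/(4C−4) + 0.615/C = 21.472/18.472 + 0.1095 = 1.2719
τ₀ = 8FD/(πd³) = 8·5700·50.0/(π·8.9³) = 2.28e+06/2214.7 = 1029.5 MPa
τ_max = K·τ₀ = 1.2719 × 1029.5 = 1309.4 MPa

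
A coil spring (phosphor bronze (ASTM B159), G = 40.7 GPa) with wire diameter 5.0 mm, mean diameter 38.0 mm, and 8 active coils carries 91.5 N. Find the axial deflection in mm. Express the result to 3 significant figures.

12.6 mm

k = Gd⁴/(8D³N_a) = (40.7×10³)(5.0⁴)/(8·38.0³·8) = 7.2434 N/mm
δ = F/k = 91.5 / 7.2434 = 12.632 mm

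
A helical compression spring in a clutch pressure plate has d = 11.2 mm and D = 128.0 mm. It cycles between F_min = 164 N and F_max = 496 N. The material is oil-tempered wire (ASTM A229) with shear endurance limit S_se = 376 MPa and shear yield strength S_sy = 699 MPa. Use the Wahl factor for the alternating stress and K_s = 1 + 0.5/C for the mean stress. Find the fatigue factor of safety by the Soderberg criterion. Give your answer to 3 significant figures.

C = D/d = 128.0/11.2 = 11.4286; K_W = (4C−1)/(4C−4)+0.615/C = 1.1257; K_s = 1+0.5/C = 1.0437
F_a = (F_max−F_min)/2 = 166 N; F_m = (F_max+F_min)/2 = 330 N
τ_a = K_W·8F_aD/(πd³) = 1.1257 × 38.513 = 43.355 MPa
τ_m = K_s·8F_mD/(πd³) = 1.0437 × 76.561 = 79.911 MPa
Soderberg: 1/n_f = τ_a/S_se + τ_m/S_sy = 43.355/376 + 79.911/699 = 0.11531 + 0.11432 = 0.22963
n_f = 1/0.22963 = 4.355

4.35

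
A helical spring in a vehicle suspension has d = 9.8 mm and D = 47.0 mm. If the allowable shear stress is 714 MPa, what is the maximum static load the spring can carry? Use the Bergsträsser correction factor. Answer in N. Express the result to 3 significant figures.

4290 N

C = D/d = 47.0/9.8 = 4.7959
K_B = (4C+2)/(4C−3) = 21.184/16.184 = 1.3090
τ_max = K·8FD/(πd³) → F_max = τ_allow·πd³/(8DK)
F_max = 714·π·9.8³/(8·47.0·1.3090) = 2.1112e+06/492.17 = 4289.6 N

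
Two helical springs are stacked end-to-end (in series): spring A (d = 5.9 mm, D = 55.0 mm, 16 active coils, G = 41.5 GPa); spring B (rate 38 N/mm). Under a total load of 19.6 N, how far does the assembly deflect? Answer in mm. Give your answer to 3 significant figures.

k_A = Gd⁴/(8D³N_a) = (41.5×10³)(5.9⁴)/(8·55.0³·16) = 2.3613 N/mm
Series: 1/k_eq = 1/2.3613 + 1/38 = 0.4498; k_eq = 2.2232 N/mm
δ = F/k_eq = 19.6/2.2232 = 8.8162 mm

8.82 mm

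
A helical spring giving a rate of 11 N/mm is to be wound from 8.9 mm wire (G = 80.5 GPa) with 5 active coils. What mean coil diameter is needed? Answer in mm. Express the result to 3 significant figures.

D = (Gd⁴/(8N_a·k))^(1/3) = (80.5×10³·8.9⁴/(8·5·11))^(1/3)
  = (1.1479e+06)^(1/3) = 104.7051 mm

105 mm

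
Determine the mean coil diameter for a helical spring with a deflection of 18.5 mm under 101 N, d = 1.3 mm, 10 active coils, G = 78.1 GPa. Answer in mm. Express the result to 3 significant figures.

Required rate k = F/δ = 101/18.5 = 5.4595 N/mm
D = (Gd⁴/(8N_a·k))^(1/3) = (78.1×10³·1.3⁴/(8·10·5.4595))^(1/3)
  = (510.722)^(1/3) = 7.9933 mm

7.99 mm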